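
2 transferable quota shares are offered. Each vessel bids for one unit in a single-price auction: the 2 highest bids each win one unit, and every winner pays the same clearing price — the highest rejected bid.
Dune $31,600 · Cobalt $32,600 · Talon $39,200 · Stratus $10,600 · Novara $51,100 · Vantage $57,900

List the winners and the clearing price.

Vantage, Novara; each pays $39,200

Bids ranked high→low: 57,900 (Vantage), 51,100 (Novara), 39,200 (Talon), 32,600 (Cobalt), …
Top 2: Vantage, Novara.
First losing bid is Talon's $39,200, which sets the uniform price.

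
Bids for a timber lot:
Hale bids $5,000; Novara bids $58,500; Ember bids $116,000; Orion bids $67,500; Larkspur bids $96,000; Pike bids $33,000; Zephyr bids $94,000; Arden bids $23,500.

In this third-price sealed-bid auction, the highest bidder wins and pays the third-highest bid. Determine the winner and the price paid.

Third-price sealed-bid auction: the highest bidder wins and pays the third-highest bid.
Bids ranked: 116,000 (Ember) > 96,000 (Larkspur) > 94,000 (Zephyr) > 67,500 (Orion) > 58,500 (Novara) > 33,000 (Pike) > …
Ember wins; payment is bid #3 in the ranking = $94,000.

Ember pays $94,000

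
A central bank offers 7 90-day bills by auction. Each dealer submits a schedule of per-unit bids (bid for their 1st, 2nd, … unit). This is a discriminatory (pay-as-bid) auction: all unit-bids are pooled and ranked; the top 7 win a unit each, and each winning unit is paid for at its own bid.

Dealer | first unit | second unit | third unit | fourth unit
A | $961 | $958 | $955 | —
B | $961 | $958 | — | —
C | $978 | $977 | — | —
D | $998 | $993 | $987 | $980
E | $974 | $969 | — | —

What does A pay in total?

A pays $0

Pooled unit-bids ranked (top 7): 998 (D-1), 993 (D-2), 987 (D-3), 980 (D-4), 978 (C-1), 977 (C-2), 974 (E-1)
Next rejected bid: $969 (not a price — pay-as-bid).
A wins no units.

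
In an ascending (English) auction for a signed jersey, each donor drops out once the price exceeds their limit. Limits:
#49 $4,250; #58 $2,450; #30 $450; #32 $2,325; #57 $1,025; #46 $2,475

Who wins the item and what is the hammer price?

#49 wins at $2,475

Sorting limits: 4,250 (#49) > 2,475 (#46) > 2,450 (#58) > 2,325 (#32) > 1,025 (#57) > 450 (#30)
Bidding ends when #46 exits at $2,475; #49 takes it.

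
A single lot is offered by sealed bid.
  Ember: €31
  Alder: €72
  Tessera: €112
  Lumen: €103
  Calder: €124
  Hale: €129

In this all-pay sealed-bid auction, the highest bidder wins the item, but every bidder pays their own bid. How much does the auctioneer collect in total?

Total revenue: €571

Bids in order: 129 (Hale) > 124 (Calder) > 112 (Tessera) > 103 (Lumen) > 72 (Alder) > 31 (Ember)
Hale wins with the top bid; all bids are sunk regardless.
Every bidder forfeits their bid regardless of winning.
Revenue = 31 + 72 + 112 + 103 + 124 + 129 = €571.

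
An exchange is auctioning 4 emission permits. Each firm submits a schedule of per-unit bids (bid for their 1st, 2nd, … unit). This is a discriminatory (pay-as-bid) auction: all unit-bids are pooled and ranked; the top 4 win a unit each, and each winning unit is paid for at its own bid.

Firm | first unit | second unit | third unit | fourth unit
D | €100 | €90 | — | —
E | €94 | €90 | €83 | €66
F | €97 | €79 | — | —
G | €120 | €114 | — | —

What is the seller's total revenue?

All unit-bids, highest first — top 4: 120 (G-1), 114 (G-2), 100 (D-1), 97 (F-1)
Next rejected bid: €94 (not a price — pay-as-bid).
Each winning unit pays its own bid.
Revenue = 120 + 114 + 100 + 97 = €431.

Total revenue: €431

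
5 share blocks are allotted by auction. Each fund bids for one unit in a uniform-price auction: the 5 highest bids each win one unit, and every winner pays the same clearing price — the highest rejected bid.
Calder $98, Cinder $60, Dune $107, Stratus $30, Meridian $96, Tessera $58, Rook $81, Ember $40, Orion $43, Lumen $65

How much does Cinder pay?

Cinder pays $0

Ordering the bids: 107 (Dune), 98 (Calder), 96 (Meridian), 81 (Rook), 65 (Lumen), 60 (Cinder), 58 (Tessera), …
Winners (5 units): Dune, Calder, Meridian, Rook, Lumen.
Clearing price = highest rejected bid = $60.
Cinder does not win → pays $0.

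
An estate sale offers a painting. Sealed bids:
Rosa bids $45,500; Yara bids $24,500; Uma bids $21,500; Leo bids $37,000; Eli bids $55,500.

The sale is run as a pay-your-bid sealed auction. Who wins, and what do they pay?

Sorting bids: 55,500 (Eli) > 45,500 (Rosa) > 37,000 (Leo) > 24,500 (Yara) > 21,500 (Uma)
Eli is highest → pays own bid, $55,500.

Eli pays $55,500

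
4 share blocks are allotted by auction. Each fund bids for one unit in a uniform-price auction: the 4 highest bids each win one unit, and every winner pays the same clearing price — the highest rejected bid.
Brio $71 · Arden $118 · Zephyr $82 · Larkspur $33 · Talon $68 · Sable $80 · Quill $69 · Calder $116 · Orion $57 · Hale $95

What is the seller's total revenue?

Sorting: 118 (Arden), 116 (Calder), 95 (Hale), 82 (Zephyr), 80 (Sable), 71 (Brio), …
The 4 highest are Arden, Calder, Hale, Zephyr.
Clearing price = highest rejected bid = $80.
Total revenue = 4 × $80 = $320.

Total revenue: $320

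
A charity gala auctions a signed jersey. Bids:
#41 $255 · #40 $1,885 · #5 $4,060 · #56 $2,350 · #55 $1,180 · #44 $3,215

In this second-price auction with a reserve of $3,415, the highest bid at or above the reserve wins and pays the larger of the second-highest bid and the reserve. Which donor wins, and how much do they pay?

Rule: the highest bid at or above the reserve wins and pays the larger of the second-highest bid and the reserve.
Bids in order: 4,060 (#5) > 3,215 (#44) > 2,350 (#56) > 1,885 (#40) > 1,180 (#55) > 255 (#41)
#5 has the top bid at or above the reserve ($4,060).
max(second-highest $3,215, reserve $3,415) = $3,415.

#5 pays $3,415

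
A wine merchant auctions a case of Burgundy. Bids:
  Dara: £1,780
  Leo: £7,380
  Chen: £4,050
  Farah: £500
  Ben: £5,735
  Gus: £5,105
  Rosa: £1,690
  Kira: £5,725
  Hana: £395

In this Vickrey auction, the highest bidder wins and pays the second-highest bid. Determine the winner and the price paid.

Rule: the highest bidder wins and pays the second-highest bid.
Sorting bids: 7,380 (Leo) > 5,735 (Ben) > 5,725 (Kira) > 5,105 (Gus) > 4,050 (Chen) > 1,780 (Dara) > …
Second-price: Leo pays Ben's bid of £5,735.

Leo pays £5,735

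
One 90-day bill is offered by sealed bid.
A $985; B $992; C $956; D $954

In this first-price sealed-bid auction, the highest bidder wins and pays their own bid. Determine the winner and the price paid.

First-price sealed-bid auction: the highest bidder wins and pays their own bid.
Bids in order: 992 (B) > 985 (A) > 956 (C) > 954 (D)
B has the highest bid and pays exactly that: $992.

B pays $992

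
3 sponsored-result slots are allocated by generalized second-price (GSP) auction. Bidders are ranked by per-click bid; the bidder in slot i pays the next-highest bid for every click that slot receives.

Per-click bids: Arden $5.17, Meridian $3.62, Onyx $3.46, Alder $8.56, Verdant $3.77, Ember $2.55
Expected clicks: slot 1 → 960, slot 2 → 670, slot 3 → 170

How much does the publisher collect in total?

Sorting advertisers: $8.56 (Alder) > $5.17 (Arden) > $3.77 (Verdant) > $3.62 (Meridian) > …
Slot 1: Alder pays $5.17 × 960 = $4963.20
Slot 2: Arden pays $3.77 × 670 = $2525.90
Slot 3: Verdant pays $3.62 × 170 = $615.40
Total = $8104.50

Total revenue: $8104.50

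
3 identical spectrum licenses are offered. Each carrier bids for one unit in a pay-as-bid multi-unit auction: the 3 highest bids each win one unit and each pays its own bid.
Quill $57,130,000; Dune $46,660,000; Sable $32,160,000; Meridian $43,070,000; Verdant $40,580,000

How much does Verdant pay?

Verdant pays $0

Sorting: 57,130,000 (Quill), 46,660,000 (Dune), 43,070,000 (Meridian), 40,580,000 (Verdant), 32,160,000 (Sable)
The 3 highest are Quill, Dune, Meridian.
Verdant does not win → $0.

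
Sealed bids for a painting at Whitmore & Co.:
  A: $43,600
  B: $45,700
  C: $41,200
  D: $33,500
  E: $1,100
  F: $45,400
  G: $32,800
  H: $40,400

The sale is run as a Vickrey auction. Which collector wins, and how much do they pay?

B pays $45,400

Bids ranked: 45,700 (B) > 45,400 (F) > 43,600 (A) > 41,200 (C) > 40,400 (H) > 33,500 (D) > …
B is highest; pays the second-highest bid, $45,400.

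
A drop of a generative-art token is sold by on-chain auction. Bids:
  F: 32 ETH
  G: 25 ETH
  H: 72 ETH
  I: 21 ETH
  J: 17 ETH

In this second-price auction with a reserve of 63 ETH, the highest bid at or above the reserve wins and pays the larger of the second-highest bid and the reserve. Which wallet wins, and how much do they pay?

Bids in order: 72 (H) > 32 (F) > 25 (G) > 21 (I) > 17 (J)
Highest eligible bid: H at 72 ETH.
max(second-highest 32 ETH, reserve 63 ETH) = 63 ETH.

H pays 63 ETH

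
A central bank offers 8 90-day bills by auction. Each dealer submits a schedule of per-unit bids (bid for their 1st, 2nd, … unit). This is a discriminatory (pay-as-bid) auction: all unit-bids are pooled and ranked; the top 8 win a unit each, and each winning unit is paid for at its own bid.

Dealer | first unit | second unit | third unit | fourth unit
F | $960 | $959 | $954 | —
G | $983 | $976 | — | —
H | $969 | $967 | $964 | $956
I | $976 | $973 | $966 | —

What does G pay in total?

Pooled unit-bids ranked (top 8): 983 (G-1), 976 (G-2), 976 (I-1), 973 (I-2), 969 (H-1), 967 (H-2), 966 (I-3), 964 (H-3)
Next rejected bid: $960 (not a price — pay-as-bid).
G's winning unit-bids: 983 + 976 = $1,959.

G pays $1,959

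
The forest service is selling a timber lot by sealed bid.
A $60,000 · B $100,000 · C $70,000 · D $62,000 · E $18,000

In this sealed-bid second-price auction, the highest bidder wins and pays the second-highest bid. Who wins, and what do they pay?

B pays $70,000

Rule: the highest bidder wins and pays the second-highest bid.
Sorting bids: 100,000 (B) > 70,000 (C) > 62,000 (D) > 60,000 (A) > 18,000 (E)
B is highest; pays the second-highest bid, $70,000.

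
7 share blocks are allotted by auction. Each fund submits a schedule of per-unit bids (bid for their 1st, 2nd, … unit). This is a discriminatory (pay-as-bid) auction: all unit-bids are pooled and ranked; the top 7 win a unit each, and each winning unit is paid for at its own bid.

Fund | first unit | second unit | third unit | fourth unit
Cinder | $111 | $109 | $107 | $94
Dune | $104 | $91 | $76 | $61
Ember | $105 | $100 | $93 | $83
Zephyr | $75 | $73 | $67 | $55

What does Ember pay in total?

Merging the schedules and taking the best 7: 111 (Cinder-1), 109 (Cinder-2), 107 (Cinder-3), 105 (Ember-1), 104 (Dune-1), 100 (Ember-2), 94 (Cinder-4)
Next rejected bid: $93 (not a price — pay-as-bid).
Ember's winning unit-bids: 105 + 100 = $205.

Ember pays $205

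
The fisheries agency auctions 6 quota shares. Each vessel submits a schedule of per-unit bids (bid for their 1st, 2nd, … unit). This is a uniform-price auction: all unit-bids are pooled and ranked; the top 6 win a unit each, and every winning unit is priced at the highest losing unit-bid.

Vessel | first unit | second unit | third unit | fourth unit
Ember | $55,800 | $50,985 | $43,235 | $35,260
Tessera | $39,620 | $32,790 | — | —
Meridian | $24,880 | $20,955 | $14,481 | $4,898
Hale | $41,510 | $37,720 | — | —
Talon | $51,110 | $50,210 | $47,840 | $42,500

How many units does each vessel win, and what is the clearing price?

Pooled unit-bids ranked (top 6): 55,800 (Ember-1), 51,110 (Talon-1), 50,985 (Ember-2), 50,210 (Talon-2), 47,840 (Talon-3), 43,235 (Ember-3)
First bid not allocated: $42,500.
Allocation: Ember 3, Talon 3.

Ember 3, Talon 3; clearing price $42,500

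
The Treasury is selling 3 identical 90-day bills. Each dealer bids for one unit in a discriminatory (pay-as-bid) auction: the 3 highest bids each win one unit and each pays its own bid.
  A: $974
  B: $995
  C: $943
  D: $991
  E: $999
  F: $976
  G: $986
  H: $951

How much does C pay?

C pays $0

Sorting: 999 (E), 995 (B), 991 (D), 986 (G), 976 (F), …
Winners (3 units): E, B, D.
C does not win → $0.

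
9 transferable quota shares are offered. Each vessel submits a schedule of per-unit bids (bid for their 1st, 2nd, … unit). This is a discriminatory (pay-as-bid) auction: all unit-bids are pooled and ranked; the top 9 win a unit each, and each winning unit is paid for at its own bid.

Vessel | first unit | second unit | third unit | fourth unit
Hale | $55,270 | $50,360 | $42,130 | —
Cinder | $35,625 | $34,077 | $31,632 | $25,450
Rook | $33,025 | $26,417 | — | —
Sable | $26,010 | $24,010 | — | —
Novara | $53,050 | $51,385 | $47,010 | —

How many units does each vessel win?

Cinder 2, Hale 3, Novara 3, Rook 1

Merging the schedules and taking the best 9: 55,270 (Hale-1), 53,050 (Novara-1), 51,385 (Novara-2), 50,360 (Hale-2), 47,010 (Novara-3), 42,130 (Hale-3), 35,625 (Cinder-1), 34,077 (Cinder-2), 33,025 (Rook-1)
Next rejected bid: $31,632 (not a price — pay-as-bid).
Allocation: Cinder 2, Hale 3, Novara 3, Rook 1.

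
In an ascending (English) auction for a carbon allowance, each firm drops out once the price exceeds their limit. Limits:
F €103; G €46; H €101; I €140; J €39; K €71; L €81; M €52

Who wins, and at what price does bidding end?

I wins at €103

Sorting limits: 140 (I) > 103 (F) > 101 (H) > 81 (L) > 71 (K) > 52 (M) > …
Bidding ends when F exits at €103; I takes it.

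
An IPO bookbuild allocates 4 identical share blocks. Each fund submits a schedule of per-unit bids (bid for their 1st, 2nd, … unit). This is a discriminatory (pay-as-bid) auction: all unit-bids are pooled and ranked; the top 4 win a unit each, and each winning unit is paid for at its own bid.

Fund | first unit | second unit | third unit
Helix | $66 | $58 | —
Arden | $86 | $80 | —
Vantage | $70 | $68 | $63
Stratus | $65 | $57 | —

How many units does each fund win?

Pooled unit-bids ranked (top 4): 86 (Arden-1), 80 (Arden-2), 70 (Vantage-1), 68 (Vantage-2)
Next rejected bid: $66 (not a price — pay-as-bid).
Allocation: Arden 2, Vantage 2.

Arden 2, Vantage 2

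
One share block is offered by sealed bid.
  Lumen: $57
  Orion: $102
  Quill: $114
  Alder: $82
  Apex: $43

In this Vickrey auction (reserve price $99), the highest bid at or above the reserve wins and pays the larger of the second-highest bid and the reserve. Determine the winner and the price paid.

Rule: the highest bid at or above the reserve wins and pays the larger of the second-highest bid and the reserve.
Bids ranked: 114 (Quill) > 102 (Orion) > 82 (Alder) > 57 (Lumen) > 43 (Apex)
Highest eligible bid: Quill at $114.
Second-highest bid $102 exceeds the reserve $99 → payment $102.

Quill pays $102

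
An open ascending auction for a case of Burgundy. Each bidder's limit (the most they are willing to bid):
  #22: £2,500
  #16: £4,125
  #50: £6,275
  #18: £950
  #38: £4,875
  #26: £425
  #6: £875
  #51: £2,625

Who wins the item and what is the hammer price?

Limits in order: 6,275 (#50) > 4,875 (#38) > 4,125 (#16) > 2,625 (#51) > 2,500 (#22) > 950 (#18) > …
Once the price passes £4,875, only #50 is left; the hammer falls at #38's limit of £4,875.

#50 wins at £4,875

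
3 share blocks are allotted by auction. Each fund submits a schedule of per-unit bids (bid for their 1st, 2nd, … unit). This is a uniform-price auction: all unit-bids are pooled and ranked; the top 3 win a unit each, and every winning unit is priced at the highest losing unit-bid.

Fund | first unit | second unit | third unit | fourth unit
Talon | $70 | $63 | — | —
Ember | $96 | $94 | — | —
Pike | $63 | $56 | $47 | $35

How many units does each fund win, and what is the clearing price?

Ember 2, Talon 1; clearing price $63

Pooled unit-bids ranked (top 3): 96 (Ember-1), 94 (Ember-2), 70 (Talon-1)
First bid not allocated: $63.
Allocation: Ember 2, Talon 1.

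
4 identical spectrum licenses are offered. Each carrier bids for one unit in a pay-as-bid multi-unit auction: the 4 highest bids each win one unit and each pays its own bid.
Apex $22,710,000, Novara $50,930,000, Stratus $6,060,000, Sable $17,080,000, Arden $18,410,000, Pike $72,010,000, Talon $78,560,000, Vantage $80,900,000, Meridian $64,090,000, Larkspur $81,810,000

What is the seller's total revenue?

Total revenue: $313,280,000

Sorting: 81,810,000 (Larkspur), 80,900,000 (Vantage), 78,560,000 (Talon), 72,010,000 (Pike), 64,090,000 (Meridian), 50,930,000 (Novara), …
Top 4: Larkspur, Vantage, Talon, Pike.
Total revenue = 81,810,000 + 80,900,000 + 78,560,000 + 72,010,000 = $313,280,000.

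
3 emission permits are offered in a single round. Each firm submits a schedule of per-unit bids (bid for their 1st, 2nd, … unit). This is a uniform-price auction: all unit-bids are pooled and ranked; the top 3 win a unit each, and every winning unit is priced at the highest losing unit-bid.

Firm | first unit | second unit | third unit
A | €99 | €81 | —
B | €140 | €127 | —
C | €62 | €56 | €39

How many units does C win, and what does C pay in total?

Pooled unit-bids ranked (top 3): 140 (B-1), 127 (B-2), 99 (A-1)
First bid not allocated: €81.
C wins 0 unit(s) at €81 each.

C: 0 units, pays €0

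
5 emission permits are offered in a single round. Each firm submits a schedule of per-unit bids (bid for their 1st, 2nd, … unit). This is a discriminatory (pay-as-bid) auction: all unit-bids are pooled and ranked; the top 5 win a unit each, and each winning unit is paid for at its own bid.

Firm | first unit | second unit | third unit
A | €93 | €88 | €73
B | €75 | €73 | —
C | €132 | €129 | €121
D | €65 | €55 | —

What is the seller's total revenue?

Total revenue: €563

All unit-bids, highest first — top 5: 132 (C-1), 129 (C-2), 121 (C-3), 93 (A-1), 88 (A-2)
Next rejected bid: €75 (not a price — pay-as-bid).
Each winning unit pays its own bid.
Revenue = 132 + 129 + 121 + 93 + 88 = €563.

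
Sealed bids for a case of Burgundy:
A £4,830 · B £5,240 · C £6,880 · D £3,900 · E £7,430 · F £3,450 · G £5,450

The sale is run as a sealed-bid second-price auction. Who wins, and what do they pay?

Rule: the highest bidder wins and pays the second-highest bid.
Bids ranked: 7,430 (E) > 6,880 (C) > 5,450 (G) > 5,240 (B) > 4,830 (A) > 3,900 (D) > …
E is highest; pays the second-highest bid, £6,880.

E pays £6,880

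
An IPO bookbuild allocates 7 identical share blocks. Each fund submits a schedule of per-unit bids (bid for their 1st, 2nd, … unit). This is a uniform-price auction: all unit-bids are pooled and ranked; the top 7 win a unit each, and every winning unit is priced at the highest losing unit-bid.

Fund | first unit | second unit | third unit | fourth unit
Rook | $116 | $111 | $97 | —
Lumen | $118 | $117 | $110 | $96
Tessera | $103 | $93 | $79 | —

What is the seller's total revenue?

Total revenue: $672

Merging the schedules and taking the best 7: 118 (Lumen-1), 117 (Lumen-2), 116 (Rook-1), 111 (Rook-2), 110 (Lumen-3), 103 (Tessera-1), 97 (Rook-3)
First bid not allocated: $96.
Allocation: Lumen 3, Rook 3, Tessera 1. Every unit priced at $96.
Revenue = 7 × 96 = $672.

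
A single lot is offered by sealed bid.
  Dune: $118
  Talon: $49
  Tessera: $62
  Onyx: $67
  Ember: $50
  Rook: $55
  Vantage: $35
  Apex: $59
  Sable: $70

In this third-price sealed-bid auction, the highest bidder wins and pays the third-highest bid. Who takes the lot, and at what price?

Dune pays $67

Sorting bids: 118 (Dune) > 70 (Sable) > 67 (Onyx) > 62 (Tessera) > 59 (Apex) > 55 (Rook) > …
Dune is highest; pays the third-highest bid, $67.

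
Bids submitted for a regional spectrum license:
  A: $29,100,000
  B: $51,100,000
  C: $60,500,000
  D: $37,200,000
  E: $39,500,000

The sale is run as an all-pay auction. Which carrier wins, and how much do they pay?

C pays $60,500,000

Bids in order: 60,500,000 (C) > 51,100,000 (B) > 39,500,000 (E) > 37,200,000 (D) > 29,100,000 (A)
C is highest and takes the item; every bidder forfeits their bid.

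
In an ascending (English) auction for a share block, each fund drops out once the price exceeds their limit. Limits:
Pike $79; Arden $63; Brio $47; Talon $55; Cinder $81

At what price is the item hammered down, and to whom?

Cinder wins at $79

Open ascending-bid auction: the price rises until one bidder remains; the winner pays the price at which the last rival dropped out.
Sorting limits: 81 (Cinder) > 79 (Pike) > 63 (Arden) > 55 (Talon) > 47 (Brio)
Once the price passes $79, only Cinder is left; the hammer falls at Pike's limit of $79.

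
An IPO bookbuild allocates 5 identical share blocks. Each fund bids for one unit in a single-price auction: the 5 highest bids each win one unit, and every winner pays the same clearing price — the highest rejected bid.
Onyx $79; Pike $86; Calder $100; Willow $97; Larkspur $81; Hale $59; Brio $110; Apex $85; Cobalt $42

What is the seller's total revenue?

Total revenue: $405

Sorting: 110 (Brio), 100 (Calder), 97 (Willow), 86 (Pike), 85 (Apex), 81 (Larkspur), 79 (Onyx), …
The 5 highest are Brio, Calder, Willow, Pike, Apex.
Highest unsuccessful bid: $81 → clearing price.
Total revenue = 5 × $81 = $405.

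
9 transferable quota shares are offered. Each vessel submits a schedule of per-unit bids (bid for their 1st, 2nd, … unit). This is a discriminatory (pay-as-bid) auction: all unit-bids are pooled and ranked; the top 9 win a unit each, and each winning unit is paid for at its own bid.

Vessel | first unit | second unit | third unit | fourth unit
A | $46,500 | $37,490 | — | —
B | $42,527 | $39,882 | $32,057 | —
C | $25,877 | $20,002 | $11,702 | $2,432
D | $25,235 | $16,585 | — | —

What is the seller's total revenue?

Total revenue: $286,155

Merging the schedules and taking the best 9: 46,500 (A-1), 42,527 (B-1), 39,882 (B-2), 37,490 (A-2), 32,057 (B-3), 25,877 (C-1), 25,235 (D-1), 20,002 (C-2), 16,585 (D-2)
Next rejected bid: $11,702 (not a price — pay-as-bid).
Each winning unit pays its own bid.
Revenue = 46,500 + 42,527 + 39,882 + 37,490 + 32,057 + 25,877 + 25,235 + 20,002 + 16,585 = $286,155.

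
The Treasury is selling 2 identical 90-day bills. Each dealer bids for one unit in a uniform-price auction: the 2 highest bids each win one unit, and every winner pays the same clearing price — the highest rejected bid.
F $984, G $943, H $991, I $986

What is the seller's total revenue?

Total revenue: $1,968

Ordering the bids: 991 (H), 986 (I), 984 (F), 943 (G)
Top 2: H, I.
First losing bid is F's $984, which sets the uniform price.
Total revenue = 2 × $984 = $1,968.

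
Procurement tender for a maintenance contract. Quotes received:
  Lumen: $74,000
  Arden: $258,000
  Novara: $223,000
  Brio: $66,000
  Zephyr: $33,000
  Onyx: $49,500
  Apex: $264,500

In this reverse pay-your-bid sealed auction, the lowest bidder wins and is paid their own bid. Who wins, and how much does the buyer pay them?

Rule: the lowest bidder wins and is paid their own bid.
Bids ranked: 33,000 (Zephyr) < 49,500 (Onyx) < 66,000 (Brio) < 74,000 (Lumen) < 223,000 (Novara) < 258,000 (Arden) < …
Zephyr is lowest → is paid own bid, $33,000.

Zephyr is paid $33,000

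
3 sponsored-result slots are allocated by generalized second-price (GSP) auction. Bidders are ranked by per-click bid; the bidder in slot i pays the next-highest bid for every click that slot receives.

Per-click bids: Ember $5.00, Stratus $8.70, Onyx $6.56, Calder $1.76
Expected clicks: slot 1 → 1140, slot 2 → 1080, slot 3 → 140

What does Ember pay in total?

Ember pays $246.40

Per-click bids in order: $8.70 (Stratus) > $6.56 (Onyx) > $5.00 (Ember) > $1.76 (Calder)
Ember holds slot 3 → pays next bid $1.76 × 140 clicks = $246.40.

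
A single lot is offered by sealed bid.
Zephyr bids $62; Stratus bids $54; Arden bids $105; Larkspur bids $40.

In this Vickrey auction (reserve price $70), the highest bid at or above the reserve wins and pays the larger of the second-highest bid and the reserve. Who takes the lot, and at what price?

Arden pays $70

Vickrey auction (reserve price $70): the highest bid at or above the reserve wins and pays the larger of the second-highest bid and the reserve.
Sorting bids: 105 (Arden) > 62 (Zephyr) > 54 (Stratus) > 40 (Larkspur)
Highest eligible bid: Arden at $105.
max(second-highest $62, reserve $70) = $70.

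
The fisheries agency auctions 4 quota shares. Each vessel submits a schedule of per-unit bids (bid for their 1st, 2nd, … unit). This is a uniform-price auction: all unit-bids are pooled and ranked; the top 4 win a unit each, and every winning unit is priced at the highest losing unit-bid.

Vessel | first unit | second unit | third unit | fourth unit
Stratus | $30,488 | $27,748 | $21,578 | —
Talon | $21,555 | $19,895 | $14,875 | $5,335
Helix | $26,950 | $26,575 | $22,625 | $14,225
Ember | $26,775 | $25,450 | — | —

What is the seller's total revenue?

Pooled unit-bids ranked (top 4): 30,488 (Stratus-1), 27,748 (Stratus-2), 26,950 (Helix-1), 26,775 (Ember-1)
First bid not allocated: $26,575.
Allocation: Ember 1, Helix 1, Stratus 2. Every unit priced at $26,575.
Revenue = 4 × 26,575 = $106,300.

Total revenue: $106,300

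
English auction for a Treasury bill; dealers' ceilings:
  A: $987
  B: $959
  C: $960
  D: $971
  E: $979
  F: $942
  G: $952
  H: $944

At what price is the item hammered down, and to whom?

Open ascending-bid auction: the price rises until one bidder remains; the winner pays the price at which the last rival dropped out.
Sorting limits: 987 (A) > 979 (E) > 971 (D) > 960 (C) > 959 (B) > 952 (G) > …
Once the price passes $979, only A is left; the hammer falls at E's limit of $979.

A wins at $979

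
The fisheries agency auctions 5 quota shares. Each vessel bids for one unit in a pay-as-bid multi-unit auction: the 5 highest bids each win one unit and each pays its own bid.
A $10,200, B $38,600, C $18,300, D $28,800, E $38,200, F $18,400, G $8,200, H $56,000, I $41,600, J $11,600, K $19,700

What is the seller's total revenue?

Total revenue: $203,200

Sorting: 56,000 (H), 41,600 (I), 38,600 (B), 38,200 (E), 28,800 (D), 19,700 (K), 18,400 (F), …
The 5 highest are H, I, B, E, D.
Total revenue = 56,000 + 41,600 + 38,600 + 38,200 + 28,800 = $203,200.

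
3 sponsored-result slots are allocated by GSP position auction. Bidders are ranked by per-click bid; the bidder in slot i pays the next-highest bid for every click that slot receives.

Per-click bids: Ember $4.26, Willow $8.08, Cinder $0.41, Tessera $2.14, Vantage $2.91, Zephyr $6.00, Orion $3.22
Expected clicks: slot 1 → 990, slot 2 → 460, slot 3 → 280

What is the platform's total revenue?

Total revenue: $8801.20

Sorting advertisers: $8.08 (Willow) > $6.00 (Zephyr) > $4.26 (Ember) > $3.22 (Orion) > …
Slot 1: Willow pays $6.00 × 990 = $5940.00
Slot 2: Zephyr pays $4.26 × 460 = $1959.60
Slot 3: Ember pays $3.22 × 280 = $901.60
Total = $8801.20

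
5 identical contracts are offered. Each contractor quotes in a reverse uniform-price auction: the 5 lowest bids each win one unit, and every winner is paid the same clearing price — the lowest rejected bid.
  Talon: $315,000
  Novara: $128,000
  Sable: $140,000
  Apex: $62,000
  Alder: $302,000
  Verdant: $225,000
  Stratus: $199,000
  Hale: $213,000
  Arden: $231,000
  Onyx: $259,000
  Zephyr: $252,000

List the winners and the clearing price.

Apex, Novara, Sable, Stratus, Hale; each is paid $225,000

Ordering the bids: 62,000 (Apex), 128,000 (Novara), 140,000 (Sable), 199,000 (Stratus), 213,000 (Hale), 225,000 (Verdant), 231,000 (Arden), …
Lowest 5: Apex, Novara, Sable, Stratus, Hale.
Lowest unsuccessful bid: $225,000 → clearing price.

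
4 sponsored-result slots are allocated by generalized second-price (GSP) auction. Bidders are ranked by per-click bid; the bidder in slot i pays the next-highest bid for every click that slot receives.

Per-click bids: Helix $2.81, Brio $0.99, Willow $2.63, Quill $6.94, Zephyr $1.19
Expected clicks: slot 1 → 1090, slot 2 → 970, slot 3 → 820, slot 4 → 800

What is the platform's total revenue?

Total revenue: $7381.80

Per-click bids in order: $6.94 (Quill) > $2.81 (Helix) > $2.63 (Willow) > $1.19 (Zephyr) > $0.99 (Brio)
Slot 1: Quill pays $2.81 × 1090 = $3062.90
Slot 2: Helix pays $2.63 × 970 = $2551.10
Slot 3: Willow pays $1.19 × 820 = $975.80
Slot 4: Zephyr pays $0.99 × 800 = $792.00
Total = $7381.80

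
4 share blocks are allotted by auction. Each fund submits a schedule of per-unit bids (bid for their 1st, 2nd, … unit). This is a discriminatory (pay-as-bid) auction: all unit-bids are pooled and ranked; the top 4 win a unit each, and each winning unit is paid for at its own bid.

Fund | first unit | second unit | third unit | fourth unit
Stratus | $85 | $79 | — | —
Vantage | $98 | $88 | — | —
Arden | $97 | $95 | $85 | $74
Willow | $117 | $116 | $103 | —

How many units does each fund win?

All unit-bids, highest first — top 4: 117 (Willow-1), 116 (Willow-2), 103 (Willow-3), 98 (Vantage-1)
Next rejected bid: $97 (not a price — pay-as-bid).
Allocation: Vantage 1, Willow 3.

Vantage 1, Willow 3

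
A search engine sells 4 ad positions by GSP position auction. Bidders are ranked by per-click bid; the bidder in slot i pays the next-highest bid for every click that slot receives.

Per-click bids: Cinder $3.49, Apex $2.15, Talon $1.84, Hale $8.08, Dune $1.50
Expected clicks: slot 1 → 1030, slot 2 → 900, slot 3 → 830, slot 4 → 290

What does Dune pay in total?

Per-click bids in order: $8.08 (Hale) > $3.49 (Cinder) > $2.15 (Apex) > $1.84 (Talon) > $1.50 (Dune)
Dune ranks below slot 4 → no slot, pays nothing.

Dune pays $0.00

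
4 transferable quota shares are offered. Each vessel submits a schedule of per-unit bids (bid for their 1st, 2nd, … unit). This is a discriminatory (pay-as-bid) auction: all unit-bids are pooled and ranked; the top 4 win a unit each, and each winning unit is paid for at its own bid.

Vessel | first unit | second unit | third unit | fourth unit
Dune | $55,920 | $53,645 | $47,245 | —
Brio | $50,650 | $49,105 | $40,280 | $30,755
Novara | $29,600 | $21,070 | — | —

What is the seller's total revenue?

Total revenue: $209,320

All unit-bids, highest first — top 4: 55,920 (Dune-1), 53,645 (Dune-2), 50,650 (Brio-1), 49,105 (Brio-2)
Next rejected bid: $47,245 (not a price — pay-as-bid).
Each winning unit pays its own bid.
Revenue = 55,920 + 53,645 + 50,650 + 49,105 = $209,320.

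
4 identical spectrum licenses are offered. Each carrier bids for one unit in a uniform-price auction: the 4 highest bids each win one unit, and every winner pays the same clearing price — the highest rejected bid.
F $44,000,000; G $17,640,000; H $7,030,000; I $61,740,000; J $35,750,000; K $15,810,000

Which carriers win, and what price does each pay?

Ordering the bids: 61,740,000 (I), 44,000,000 (F), 35,750,000 (J), 17,640,000 (G), 15,810,000 (K), 7,030,000 (H)
Top 4: I, F, J, G.
Highest unsuccessful bid: $15,810,000 → clearing price.

I, F, J, G; each pays $15,810,000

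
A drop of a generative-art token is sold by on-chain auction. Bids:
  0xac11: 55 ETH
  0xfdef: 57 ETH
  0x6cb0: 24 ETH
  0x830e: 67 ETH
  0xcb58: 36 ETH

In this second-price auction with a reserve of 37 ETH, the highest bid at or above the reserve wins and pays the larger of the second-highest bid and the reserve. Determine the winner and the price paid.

Second-price auction with a reserve of 37 ETH: the highest bid at or above the reserve wins and pays the larger of the second-highest bid and the reserve.
Sorting bids: 67 (0x830e) > 57 (0xfdef) > 55 (0xac11) > 36 (0xcb58) > 24 (0x6cb0)
0x830e has the top bid at or above the reserve (67 ETH).
Second-highest bid 57 ETH exceeds the reserve 37 ETH → payment 57 ETH.

0x830e pays 57 ETH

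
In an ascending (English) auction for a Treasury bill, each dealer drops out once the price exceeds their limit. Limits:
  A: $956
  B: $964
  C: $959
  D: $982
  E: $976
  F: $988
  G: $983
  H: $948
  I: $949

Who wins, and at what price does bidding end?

F wins at $983

Sorting limits: 988 (F) > 983 (G) > 982 (D) > 976 (E) > 964 (B) > 959 (C) > …
G is the last rival to drop out, at $983; F remains and wins at that price.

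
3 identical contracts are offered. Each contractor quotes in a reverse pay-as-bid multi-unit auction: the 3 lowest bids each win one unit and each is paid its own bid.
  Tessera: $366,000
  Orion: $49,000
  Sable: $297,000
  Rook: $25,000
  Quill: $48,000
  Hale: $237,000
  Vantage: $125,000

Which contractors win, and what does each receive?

Ordering the bids: 25,000 (Rook), 48,000 (Quill), 49,000 (Orion), 125,000 (Vantage), 237,000 (Hale), …
Lowest 3: Rook, Quill, Orion.
Each winner is paid its own bid: Rook $25,000, Quill $48,000, Orion $49,000.

Rook $25,000, Quill $48,000, Orion $49,000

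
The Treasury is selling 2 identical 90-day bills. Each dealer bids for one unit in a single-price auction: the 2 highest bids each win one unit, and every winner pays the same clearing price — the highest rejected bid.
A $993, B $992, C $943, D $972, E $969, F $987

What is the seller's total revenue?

Total revenue: $1,974

Sorting: 993 (A), 992 (B), 987 (F), 972 (D), …
Top 2: A, B.
Clearing price = highest rejected bid = $987.
Total revenue = 2 × $987 = $1,974.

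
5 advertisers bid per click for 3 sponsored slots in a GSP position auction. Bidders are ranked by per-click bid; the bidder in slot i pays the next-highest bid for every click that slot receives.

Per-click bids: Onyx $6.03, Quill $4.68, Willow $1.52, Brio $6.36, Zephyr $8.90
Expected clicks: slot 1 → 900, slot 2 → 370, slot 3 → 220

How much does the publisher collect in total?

Total revenue: $8984.70

Per-click bids in order: $8.90 (Zephyr) > $6.36 (Brio) > $6.03 (Onyx) > $4.68 (Quill) > …
Slot 1: Zephyr pays $6.36 × 900 = $5724.00
Slot 2: Brio pays $6.03 × 370 = $2231.10
Slot 3: Onyx pays $4.68 × 220 = $1029.60
Total = $8984.70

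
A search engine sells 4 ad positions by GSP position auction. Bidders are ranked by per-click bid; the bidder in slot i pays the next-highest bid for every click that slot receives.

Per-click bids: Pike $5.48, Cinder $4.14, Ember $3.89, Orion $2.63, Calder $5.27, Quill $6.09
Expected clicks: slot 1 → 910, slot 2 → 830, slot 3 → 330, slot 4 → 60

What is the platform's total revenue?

Total revenue: $10960.50

Ranked by bid: $6.09 (Quill) > $5.48 (Pike) > $5.27 (Calder) > $4.14 (Cinder) > $3.89 (Ember) > …
Slot 1: Quill pays $5.48 × 910 = $4986.80
Slot 2: Pike pays $5.27 × 830 = $4374.10
Slot 3: Calder pays $4.14 × 330 = $1366.20
Slot 4: Cinder pays $3.89 × 60 = $233.40
Total = $10960.50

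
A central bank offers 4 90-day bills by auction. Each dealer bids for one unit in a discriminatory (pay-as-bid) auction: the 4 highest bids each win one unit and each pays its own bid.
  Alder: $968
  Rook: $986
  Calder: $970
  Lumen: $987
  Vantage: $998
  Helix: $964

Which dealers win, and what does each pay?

Bids ranked high→low: 998 (Vantage), 987 (Lumen), 986 (Rook), 970 (Calder), 968 (Alder), 964 (Helix)
Winners (4 units): Vantage, Lumen, Rook, Calder.
Each winner pays its own bid: Vantage $998, Lumen $987, Rook $986, Calder $970.

Vantage $998, Lumen $987, Rook $986, Calder $970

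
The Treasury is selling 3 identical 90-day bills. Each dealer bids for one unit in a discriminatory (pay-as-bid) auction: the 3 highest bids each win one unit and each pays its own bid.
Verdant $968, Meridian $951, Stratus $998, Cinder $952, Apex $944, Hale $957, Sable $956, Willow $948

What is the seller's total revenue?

Total revenue: $2,923

Sorting: 998 (Stratus), 968 (Verdant), 957 (Hale), 956 (Sable), 952 (Cinder), …
Winners (3 units): Stratus, Verdant, Hale.
Total revenue = 998 + 968 + 957 = $2,923.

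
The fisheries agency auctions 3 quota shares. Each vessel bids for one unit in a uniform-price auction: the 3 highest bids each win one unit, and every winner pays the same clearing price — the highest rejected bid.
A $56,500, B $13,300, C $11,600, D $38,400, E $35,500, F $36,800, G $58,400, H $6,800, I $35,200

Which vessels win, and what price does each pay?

Sorting: 58,400 (G), 56,500 (A), 38,400 (D), 36,800 (F), 35,500 (E), …
Winners (3 units): G, A, D.
Clearing price = highest rejected bid = $36,800.

G, A, D; each pays $36,800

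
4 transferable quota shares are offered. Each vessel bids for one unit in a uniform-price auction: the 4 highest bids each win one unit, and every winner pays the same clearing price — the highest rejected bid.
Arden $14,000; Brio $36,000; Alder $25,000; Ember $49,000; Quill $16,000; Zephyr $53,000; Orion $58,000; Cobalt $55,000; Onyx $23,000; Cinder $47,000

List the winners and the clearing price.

Bids ranked high→low: 58,000 (Orion), 55,000 (Cobalt), 53,000 (Zephyr), 49,000 (Ember), 47,000 (Cinder), 36,000 (Brio), …
The 4 highest are Orion, Cobalt, Zephyr, Ember.
Highest unsuccessful bid: $47,000 → clearing price.

Orion, Cobalt, Zephyr, Ember; each pays $47,000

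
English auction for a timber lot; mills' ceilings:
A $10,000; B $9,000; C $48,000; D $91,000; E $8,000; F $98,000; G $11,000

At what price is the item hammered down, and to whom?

Limits ranked: 98,000 (F) > 91,000 (D) > 48,000 (C) > 11,000 (G) > 10,000 (A) > 9,000 (B) > …
D is the last rival to drop out, at $91,000; F remains and wins at that price.

F wins at $91,000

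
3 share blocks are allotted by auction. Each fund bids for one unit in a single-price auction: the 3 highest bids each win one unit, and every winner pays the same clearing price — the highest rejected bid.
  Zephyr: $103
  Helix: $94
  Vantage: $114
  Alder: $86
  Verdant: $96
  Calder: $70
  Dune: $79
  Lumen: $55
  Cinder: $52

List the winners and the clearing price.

Ordering the bids: 114 (Vantage), 103 (Zephyr), 96 (Verdant), 94 (Helix), 86 (Alder), …
Top 3: Vantage, Zephyr, Verdant.
Clearing price = highest rejected bid = $94.

Vantage, Zephyr, Verdant; each pays $94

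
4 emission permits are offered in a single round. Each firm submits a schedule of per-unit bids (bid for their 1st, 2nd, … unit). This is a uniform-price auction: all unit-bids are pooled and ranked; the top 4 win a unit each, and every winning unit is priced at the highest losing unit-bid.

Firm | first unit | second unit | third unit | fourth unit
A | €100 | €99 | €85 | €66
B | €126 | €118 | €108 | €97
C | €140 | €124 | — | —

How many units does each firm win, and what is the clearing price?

B 2, C 2; clearing price €108

All unit-bids, highest first — top 4: 140 (C-1), 126 (B-1), 124 (C-2), 118 (B-2)
First bid not allocated: €108.
Allocation: B 2, C 2.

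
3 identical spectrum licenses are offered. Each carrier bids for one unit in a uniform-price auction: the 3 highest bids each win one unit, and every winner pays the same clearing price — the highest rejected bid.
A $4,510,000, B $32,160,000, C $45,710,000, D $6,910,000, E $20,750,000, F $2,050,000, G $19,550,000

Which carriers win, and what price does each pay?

C, B, E; each pays $19,550,000

Ordering the bids: 45,710,000 (C), 32,160,000 (B), 20,750,000 (E), 19,550,000 (G), 6,910,000 (D), …
The 3 highest are C, B, E.
First losing bid is G's $19,550,000, which sets the uniform price.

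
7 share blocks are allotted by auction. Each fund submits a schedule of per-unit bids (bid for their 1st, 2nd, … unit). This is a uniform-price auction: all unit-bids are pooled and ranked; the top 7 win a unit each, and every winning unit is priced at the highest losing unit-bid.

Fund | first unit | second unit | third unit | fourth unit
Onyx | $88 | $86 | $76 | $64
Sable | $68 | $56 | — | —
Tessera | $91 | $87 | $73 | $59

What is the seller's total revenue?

Total revenue: $448

All unit-bids, highest first — top 7: 91 (Tessera-1), 88 (Onyx-1), 87 (Tessera-2), 86 (Onyx-2), 76 (Onyx-3), 73 (Tessera-3), 68 (Sable-1)
First bid not allocated: $64.
Allocation: Onyx 3, Sable 1, Tessera 3. Every unit priced at $64.
Revenue = 7 × 64 = $448.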